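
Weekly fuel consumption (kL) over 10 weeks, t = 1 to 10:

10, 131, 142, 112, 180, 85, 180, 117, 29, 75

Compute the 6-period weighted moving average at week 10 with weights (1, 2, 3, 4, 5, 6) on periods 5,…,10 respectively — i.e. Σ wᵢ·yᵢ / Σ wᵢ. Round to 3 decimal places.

93.000

Weighted sum: 1·180 + 2·85 + 3·180 + 4·117 + 5·29 + 6·75 = 180 + 170 + 540 + 468 + 145 + 450 = 1953
Weight total: 1 + 2 + 3 + 4 + 5 + 6 = 21
WMA = 1953 / 21 = 93.000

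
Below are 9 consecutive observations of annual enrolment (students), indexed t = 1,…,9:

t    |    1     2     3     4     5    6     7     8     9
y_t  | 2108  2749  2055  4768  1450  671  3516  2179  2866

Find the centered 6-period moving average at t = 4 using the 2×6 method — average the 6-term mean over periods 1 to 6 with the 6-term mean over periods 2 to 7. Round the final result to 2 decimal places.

Sum over 1–6: 2108 + 2749 + 2055 + 4768 + 1450 + 671 = 13801
Sum over 2–7: 2749 + 2055 + 4768 + 1450 + 671 + 3516 = 15209
CMA at t=4 = (13801 + 15209) / (2·6) = 29010 / 12 = 2417.50

2417.50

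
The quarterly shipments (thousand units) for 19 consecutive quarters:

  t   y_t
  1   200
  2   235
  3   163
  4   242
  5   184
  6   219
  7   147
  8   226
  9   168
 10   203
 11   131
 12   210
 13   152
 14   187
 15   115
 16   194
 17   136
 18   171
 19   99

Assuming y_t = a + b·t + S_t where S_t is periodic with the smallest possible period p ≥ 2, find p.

4

First differences y_{t+1} − y_t: 35, -72, 79, -58, 35, -72, 79, -58, 35, -72, …
The difference pattern repeats every 4 terms and not for any smaller step, so p = 4.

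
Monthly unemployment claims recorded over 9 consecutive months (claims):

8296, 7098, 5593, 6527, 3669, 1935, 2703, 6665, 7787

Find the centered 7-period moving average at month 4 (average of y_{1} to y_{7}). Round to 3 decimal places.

Sum of periods 1–7: 8296 + 7098 + 5593 + 6527 + 3669 + 1935 + 2703 = 35821
Divide by 7: 35821 / 7 = 5117.286

5117.286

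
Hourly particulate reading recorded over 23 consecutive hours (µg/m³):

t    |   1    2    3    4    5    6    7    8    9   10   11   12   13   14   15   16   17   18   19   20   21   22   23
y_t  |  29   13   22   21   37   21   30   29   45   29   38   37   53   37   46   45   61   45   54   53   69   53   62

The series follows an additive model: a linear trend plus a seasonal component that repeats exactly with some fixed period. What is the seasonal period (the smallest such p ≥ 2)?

4

First differences y_{t+1} − y_t: -16, 9, -1, 16, -16, 9, -1, 16, -16, 9, …
The difference pattern repeats every 4 terms and not for any smaller step, so p = 4.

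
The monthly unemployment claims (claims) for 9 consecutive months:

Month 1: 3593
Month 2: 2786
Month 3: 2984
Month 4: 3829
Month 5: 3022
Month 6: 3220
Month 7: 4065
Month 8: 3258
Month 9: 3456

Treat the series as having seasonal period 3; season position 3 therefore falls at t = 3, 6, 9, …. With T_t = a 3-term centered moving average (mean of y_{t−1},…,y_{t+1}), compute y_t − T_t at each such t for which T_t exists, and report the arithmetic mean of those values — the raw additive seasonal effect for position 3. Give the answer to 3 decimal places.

-215.667

Season position 3 occurs at t = 3, 6 (where T_t is defined).
t=3: T_3 = 3199.66667; y_3 − T_3 = 2984 − 3199.66667 = -215.66667
t=6: T_6 = 3435.66667; y_6 − T_6 = 3220 − 3435.66667 = -215.66667
Mean deviation: (-215.66667 + -215.66667) / 2 = -215.667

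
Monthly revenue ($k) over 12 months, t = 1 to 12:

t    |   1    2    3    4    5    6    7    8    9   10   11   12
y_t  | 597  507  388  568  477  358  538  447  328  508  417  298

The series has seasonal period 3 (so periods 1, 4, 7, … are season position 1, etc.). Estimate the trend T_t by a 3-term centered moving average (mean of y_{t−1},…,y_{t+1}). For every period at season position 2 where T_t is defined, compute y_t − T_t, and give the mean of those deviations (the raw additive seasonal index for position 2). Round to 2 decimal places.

Season position 2 occurs at t = 2, 5, 8, 11 (where T_t is defined).
t=2: T_2 = 497.3333; y_2 − T_2 = 507 − 497.3333 = 9.6667
t=5: T_5 = 467.6667; y_5 − T_5 = 477 − 467.6667 = 9.3333
t=8: T_8 = 437.6667; y_8 − T_8 = 447 − 437.6667 = 9.3333
t=11: T_11 = 407.6667; y_11 − T_11 = 417 − 407.6667 = 9.3333
Mean deviation: (9.6667 + 9.3333 + 9.3333 + 9.3333) / 4 = 9.42

9.42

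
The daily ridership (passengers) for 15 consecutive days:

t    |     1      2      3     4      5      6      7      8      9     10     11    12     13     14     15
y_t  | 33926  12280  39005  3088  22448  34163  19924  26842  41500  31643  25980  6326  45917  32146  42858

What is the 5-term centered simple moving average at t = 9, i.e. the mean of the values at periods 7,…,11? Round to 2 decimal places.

29177.80

Sum of periods 7–11: 19924 + 26842 + 41500 + 31643 + 25980 = 145889
Divide by 5: 145889 / 5 = 29177.80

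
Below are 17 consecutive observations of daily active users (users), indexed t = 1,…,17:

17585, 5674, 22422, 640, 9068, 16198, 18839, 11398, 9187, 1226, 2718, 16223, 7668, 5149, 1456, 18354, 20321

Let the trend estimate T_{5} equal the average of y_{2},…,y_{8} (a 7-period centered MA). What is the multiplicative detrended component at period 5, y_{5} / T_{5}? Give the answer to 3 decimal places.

0.754

Trend T_5 = (5674 + 22422 + 640 + 9068 + 16198 + 18839 + 11398) / 7 = 84239/7 = 12034.14286
Ratio to trend: 9068 / 12034.14286 = 0.754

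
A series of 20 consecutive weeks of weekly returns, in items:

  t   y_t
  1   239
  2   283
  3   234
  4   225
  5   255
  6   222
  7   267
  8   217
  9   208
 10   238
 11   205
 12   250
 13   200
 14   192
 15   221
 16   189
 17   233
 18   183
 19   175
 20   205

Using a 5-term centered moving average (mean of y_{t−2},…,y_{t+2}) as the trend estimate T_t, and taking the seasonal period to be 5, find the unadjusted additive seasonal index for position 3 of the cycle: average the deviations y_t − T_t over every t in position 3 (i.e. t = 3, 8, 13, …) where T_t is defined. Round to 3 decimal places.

Season position 3 occurs at t = 3, 8, 13, 18 (where T_t is defined).
t=3: T_3 = 247.20000; y_3 − T_3 = 234 − 247.20000 = -13.20000
t=8: T_8 = 230.40000; y_8 − T_8 = 217 − 230.40000 = -13.40000
t=13: T_13 = 213.60000; y_13 − T_13 = 200 − 213.60000 = -13.60000
t=18: T_18 = 197.00000; y_18 − T_18 = 183 − 197.00000 = -14.00000
Mean deviation: (-13.20000 + -13.40000 + -13.60000 + -14.00000) / 4 = -13.550

-13.550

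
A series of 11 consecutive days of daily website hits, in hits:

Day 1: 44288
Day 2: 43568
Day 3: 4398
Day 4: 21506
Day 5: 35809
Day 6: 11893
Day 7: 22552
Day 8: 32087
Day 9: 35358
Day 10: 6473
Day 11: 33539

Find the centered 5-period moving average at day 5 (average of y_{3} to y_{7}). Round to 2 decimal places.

19231.60

Sum of periods 3–7: 4398 + 21506 + 35809 + 11893 + 22552 = 96158
Divide by 5: 96158 / 5 = 19231.60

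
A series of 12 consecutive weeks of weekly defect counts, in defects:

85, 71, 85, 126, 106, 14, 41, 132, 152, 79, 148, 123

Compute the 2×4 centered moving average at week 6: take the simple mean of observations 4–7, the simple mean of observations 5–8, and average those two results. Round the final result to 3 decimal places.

72.500

Sum over 4–7: 126 + 106 + 14 + 41 = 287
Sum over 5–8: 106 + 14 + 41 + 132 = 293
CMA at t=6 = (287 + 293) / (2·4) = 580 / 8 = 72.500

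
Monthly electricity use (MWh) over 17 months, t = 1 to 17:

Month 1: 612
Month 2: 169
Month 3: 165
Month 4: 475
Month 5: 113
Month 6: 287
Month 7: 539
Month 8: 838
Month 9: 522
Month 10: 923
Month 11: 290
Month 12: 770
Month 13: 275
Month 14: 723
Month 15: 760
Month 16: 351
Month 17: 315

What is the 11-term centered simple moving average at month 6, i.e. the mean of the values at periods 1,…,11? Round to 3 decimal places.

448.455

Sum of periods 1–11: 612 + 169 + 165 + 475 + 113 + 287 + 539 + 838 + 522 + 923 + 290 = 4933
Divide by 11: 4933 / 11 = 448.455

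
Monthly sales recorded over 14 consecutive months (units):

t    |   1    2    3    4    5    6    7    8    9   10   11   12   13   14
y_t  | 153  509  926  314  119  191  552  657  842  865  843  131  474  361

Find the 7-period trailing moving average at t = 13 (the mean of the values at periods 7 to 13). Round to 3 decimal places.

623.429

Sum of periods 7–13: 552 + 657 + 842 + 865 + 843 + 131 + 474 = 4364
Divide by 7: 4364 / 7 = 623.429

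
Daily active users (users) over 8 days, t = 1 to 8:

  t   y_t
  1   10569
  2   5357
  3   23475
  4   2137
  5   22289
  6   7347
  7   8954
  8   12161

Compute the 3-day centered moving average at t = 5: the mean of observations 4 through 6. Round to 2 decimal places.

Sum of periods 4–6: 2137 + 22289 + 7347 = 31773
Divide by 3: 31773 / 3 = 10591.00

10591.00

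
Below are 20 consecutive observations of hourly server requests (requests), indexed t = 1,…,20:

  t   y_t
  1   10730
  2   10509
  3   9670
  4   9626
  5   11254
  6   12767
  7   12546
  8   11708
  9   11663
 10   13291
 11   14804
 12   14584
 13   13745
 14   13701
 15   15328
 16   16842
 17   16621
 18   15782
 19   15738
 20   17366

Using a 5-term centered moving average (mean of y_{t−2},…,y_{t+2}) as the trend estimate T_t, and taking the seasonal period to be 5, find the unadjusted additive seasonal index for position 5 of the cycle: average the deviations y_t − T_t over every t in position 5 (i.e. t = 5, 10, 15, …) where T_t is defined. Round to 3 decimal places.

Season position 5 occurs at t = 5, 10, 15 (where T_t is defined).
t=5: T_5 = 11172.60000; y_5 − T_5 = 11254 − 11172.60000 = 81.40000
t=10: T_10 = 13210.00000; y_10 − T_10 = 13291 − 13210.00000 = 81.00000
t=15: T_15 = 15247.40000; y_15 − T_15 = 15328 − 15247.40000 = 80.60000
Mean deviation: (81.40000 + 81.00000 + 80.60000) / 3 = 81.000

81.000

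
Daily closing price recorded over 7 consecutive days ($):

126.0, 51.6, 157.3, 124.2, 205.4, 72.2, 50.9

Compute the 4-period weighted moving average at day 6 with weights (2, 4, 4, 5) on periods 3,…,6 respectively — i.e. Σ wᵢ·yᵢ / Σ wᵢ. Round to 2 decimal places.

132.93

Weighted sum: 2·157.3 + 4·124.2 + 4·205.4 + 5·72.2 = 314.6 + 496.8 + 821.6 + 361.0 = 1994.0
Weight total: 2 + 4 + 4 + 5 = 15
WMA = 1994.0 / 15 = 132.93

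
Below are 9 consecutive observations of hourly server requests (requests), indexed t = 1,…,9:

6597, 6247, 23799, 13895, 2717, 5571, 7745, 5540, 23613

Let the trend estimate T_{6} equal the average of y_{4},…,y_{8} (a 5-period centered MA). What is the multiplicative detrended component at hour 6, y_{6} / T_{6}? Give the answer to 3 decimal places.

Trend T_6 = (13895 + 2717 + 5571 + 7745 + 5540) / 5 = 35468/5 = 7093.60000
Ratio to trend: 5571 / 7093.60000 = 0.785

0.785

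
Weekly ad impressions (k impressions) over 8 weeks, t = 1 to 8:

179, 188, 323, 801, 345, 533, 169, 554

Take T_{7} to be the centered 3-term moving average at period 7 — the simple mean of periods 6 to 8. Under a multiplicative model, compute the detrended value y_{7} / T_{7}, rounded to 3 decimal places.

0.404

Trend T_7 = (533 + 169 + 554) / 3 = 1256/3 = 418.66667
Ratio to trend: 169 / 418.66667 = 0.404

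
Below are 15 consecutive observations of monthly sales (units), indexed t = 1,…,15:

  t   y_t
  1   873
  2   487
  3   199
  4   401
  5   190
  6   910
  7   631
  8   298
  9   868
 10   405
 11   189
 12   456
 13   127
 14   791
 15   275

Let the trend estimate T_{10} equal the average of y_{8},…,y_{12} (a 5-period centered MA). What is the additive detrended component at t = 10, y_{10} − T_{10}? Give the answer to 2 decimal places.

Trend T_10 = (298 + 868 + 405 + 189 + 456) / 5 = 2216/5 = 443.2000
Detrended value: 405 − 443.2000 = -38.20

-38.20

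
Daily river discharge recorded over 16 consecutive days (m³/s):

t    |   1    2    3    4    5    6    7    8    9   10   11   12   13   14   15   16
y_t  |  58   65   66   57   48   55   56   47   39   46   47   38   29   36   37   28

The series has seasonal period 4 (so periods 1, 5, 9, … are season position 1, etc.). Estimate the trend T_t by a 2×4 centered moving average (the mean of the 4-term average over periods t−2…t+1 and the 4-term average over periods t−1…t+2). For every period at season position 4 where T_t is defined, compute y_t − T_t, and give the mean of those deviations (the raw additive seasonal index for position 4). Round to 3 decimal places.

-0.875

Season position 4 occurs at t = 4, 8, 12 (where T_t is defined).
t=4: T_4 = 57.75000; y_4 − T_4 = 57 − 57.75000 = -0.75000
t=8: T_8 = 48.12500; y_8 − T_8 = 47 − 48.12500 = -1.12500
t=12: T_12 = 38.75000; y_12 − T_12 = 38 − 38.75000 = -0.75000
Mean deviation: (-0.75000 + -1.12500 + -0.75000) / 3 = -0.875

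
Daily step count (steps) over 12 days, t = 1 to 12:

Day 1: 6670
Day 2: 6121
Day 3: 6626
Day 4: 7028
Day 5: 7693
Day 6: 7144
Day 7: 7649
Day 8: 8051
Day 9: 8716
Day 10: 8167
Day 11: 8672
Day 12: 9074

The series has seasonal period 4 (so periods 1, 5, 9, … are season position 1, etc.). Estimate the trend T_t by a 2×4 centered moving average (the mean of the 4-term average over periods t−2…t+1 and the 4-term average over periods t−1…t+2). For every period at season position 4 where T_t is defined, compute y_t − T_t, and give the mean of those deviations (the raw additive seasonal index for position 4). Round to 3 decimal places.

Season position 4 occurs at t = 4, 8 (where T_t is defined).
t=4: T_4 = 6994.87500; y_4 − T_4 = 7028 − 6994.87500 = 33.12500
t=8: T_8 = 8017.87500; y_8 − T_8 = 8051 − 8017.87500 = 33.12500
Mean deviation: (33.12500 + 33.12500) / 2 = 33.125

33.125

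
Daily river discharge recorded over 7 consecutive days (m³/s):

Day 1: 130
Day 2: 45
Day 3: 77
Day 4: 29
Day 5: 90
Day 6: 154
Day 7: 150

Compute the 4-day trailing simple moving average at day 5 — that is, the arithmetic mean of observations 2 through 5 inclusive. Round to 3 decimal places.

60.250

Sum of periods 2–5: 45 + 77 + 29 + 90 = 241
Divide by 4: 241 / 4 = 60.250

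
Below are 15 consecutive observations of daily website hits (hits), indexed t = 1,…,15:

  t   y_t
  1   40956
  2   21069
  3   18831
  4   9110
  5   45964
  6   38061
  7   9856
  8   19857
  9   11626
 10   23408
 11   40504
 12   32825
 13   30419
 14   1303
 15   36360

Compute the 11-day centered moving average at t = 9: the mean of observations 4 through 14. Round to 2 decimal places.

23903.00

Sum of periods 4–14: 9110 + 45964 + 38061 + 9856 + 19857 + 11626 + 23408 + 40504 + 32825 + 30419 + 1303 = 262933
Divide by 11: 262933 / 11 = 23903.00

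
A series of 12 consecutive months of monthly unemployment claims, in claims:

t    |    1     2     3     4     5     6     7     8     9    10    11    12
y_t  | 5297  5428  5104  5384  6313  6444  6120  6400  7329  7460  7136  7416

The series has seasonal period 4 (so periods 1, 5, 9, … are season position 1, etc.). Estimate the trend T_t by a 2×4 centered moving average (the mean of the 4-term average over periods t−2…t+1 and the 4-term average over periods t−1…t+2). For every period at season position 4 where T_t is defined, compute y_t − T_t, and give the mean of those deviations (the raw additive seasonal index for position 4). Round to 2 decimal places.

Season position 4 occurs at t = 4, 8 (where T_t is defined).
t=4: T_4 = 5684.2500; y_4 − T_4 = 5384 − 5684.2500 = -300.2500
t=8: T_8 = 6700.2500; y_8 − T_8 = 6400 − 6700.2500 = -300.2500
Mean deviation: (-300.2500 + -300.2500) / 2 = -300.25

-300.25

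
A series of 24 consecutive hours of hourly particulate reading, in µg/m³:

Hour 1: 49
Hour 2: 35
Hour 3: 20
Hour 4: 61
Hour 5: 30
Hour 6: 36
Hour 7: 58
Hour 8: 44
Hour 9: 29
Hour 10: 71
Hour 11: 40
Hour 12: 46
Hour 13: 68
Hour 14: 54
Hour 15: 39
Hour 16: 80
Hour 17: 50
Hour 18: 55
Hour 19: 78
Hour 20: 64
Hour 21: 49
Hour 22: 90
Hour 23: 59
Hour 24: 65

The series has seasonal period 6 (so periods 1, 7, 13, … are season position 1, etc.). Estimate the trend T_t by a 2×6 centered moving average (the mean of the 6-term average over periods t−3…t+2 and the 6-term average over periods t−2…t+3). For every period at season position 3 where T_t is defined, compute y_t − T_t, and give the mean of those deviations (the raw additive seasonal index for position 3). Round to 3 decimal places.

Season position 3 occurs at t = 9, 15, 21 (where T_t is defined).
t=9: T_9 = 47.16667; y_9 − T_9 = 29 − 47.16667 = -18.16667
t=15: T_15 = 56.91667; y_15 − T_15 = 39 − 56.91667 = -17.91667
t=21: T_21 = 66.66667; y_21 − T_21 = 49 − 66.66667 = -17.66667
Mean deviation: (-18.16667 + -17.91667 + -17.66667) / 3 = -17.917

-17.917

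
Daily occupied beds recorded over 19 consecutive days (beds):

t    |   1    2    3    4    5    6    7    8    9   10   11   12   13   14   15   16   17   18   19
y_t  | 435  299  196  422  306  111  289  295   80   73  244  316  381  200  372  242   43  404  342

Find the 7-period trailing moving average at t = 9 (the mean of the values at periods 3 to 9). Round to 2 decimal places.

Sum of periods 3–9: 196 + 422 + 306 + 111 + 289 + 295 + 80 = 1699
Divide by 7: 1699 / 7 = 242.71

242.71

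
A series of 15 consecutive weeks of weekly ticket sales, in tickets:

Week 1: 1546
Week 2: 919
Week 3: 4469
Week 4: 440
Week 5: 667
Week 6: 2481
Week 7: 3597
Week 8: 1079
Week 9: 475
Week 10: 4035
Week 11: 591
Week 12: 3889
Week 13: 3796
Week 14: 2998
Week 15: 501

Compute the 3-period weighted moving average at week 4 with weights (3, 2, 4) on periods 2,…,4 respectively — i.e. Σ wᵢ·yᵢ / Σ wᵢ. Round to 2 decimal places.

Weighted sum: 3·919 + 2·4469 + 4·440 = 2757 + 8938 + 1760 = 13455
Weight total: 3 + 2 + 4 = 9
WMA = 13455 / 9 = 1495.00

1495.00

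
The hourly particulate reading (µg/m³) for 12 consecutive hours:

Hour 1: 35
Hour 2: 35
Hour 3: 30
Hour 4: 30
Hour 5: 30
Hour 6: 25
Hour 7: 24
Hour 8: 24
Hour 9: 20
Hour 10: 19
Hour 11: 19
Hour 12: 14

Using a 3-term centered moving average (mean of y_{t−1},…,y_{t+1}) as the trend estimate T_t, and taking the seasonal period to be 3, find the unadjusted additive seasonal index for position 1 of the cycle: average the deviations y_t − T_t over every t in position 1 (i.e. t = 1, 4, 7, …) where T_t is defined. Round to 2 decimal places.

Season position 1 occurs at t = 4, 7, 10 (where T_t is defined).
t=4: T_4 = 30.0000; y_4 − T_4 = 30 − 30.0000 = 0.0000
t=7: T_7 = 24.3333; y_7 − T_7 = 24 − 24.3333 = -0.3333
t=10: T_10 = 19.3333; y_10 − T_10 = 19 − 19.3333 = -0.3333
Mean deviation: (0.0000 + -0.3333 + -0.3333) / 3 = -0.22

-0.22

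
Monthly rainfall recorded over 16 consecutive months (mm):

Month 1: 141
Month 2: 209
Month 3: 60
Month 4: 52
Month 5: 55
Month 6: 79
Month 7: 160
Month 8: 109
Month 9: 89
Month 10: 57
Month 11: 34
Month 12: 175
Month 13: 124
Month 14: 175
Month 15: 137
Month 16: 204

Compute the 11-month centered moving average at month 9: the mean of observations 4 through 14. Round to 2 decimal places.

Sum of periods 4–14: 52 + 55 + 79 + 160 + 109 + 89 + 57 + 34 + 175 + 124 + 175 = 1109
Divide by 11: 1109 / 11 = 100.82

100.82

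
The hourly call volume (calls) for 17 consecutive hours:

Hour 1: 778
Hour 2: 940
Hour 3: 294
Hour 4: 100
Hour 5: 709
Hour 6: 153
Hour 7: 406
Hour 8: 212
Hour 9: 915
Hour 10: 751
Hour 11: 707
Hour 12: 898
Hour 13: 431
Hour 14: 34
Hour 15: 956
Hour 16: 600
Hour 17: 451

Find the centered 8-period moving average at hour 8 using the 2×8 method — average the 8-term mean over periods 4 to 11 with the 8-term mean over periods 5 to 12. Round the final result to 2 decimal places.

Sum over 4–11: 100 + 709 + 153 + 406 + 212 + 915 + 751 + 707 = 3953
Sum over 5–12: 709 + 153 + 406 + 212 + 915 + 751 + 707 + 898 = 4751
CMA at t=8 = (3953 + 4751) / (2·8) = 8704 / 16 = 544.00

544.00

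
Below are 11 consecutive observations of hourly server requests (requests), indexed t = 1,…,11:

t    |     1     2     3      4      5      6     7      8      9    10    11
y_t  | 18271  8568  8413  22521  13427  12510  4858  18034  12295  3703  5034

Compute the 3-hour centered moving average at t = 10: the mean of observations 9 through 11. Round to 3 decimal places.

7010.667

Sum of periods 9–11: 12295 + 3703 + 5034 = 21032
Divide by 3: 21032 / 3 = 7010.667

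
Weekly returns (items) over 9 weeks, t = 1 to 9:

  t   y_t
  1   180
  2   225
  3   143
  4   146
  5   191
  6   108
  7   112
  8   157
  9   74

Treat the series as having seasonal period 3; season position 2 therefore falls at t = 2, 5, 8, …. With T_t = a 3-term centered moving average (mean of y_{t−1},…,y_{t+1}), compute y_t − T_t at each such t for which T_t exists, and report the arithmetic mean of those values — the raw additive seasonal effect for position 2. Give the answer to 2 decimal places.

42.56

Season position 2 occurs at t = 2, 5, 8 (where T_t is defined).
t=2: T_2 = 182.6667; y_2 − T_2 = 225 − 182.6667 = 42.3333
t=5: T_5 = 148.3333; y_5 − T_5 = 191 − 148.3333 = 42.6667
t=8: T_8 = 114.3333; y_8 − T_8 = 157 − 114.3333 = 42.6667
Mean deviation: (42.3333 + 42.6667 + 42.6667) / 3 = 42.56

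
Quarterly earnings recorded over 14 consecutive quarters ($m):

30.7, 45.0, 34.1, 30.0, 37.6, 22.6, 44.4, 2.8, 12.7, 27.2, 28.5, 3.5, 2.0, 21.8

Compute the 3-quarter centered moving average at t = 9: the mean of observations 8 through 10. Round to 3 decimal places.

14.233

Sum of periods 8–10: 2.8 + 12.7 + 27.2 = 42.7
Divide by 3: 42.7 / 3 = 14.233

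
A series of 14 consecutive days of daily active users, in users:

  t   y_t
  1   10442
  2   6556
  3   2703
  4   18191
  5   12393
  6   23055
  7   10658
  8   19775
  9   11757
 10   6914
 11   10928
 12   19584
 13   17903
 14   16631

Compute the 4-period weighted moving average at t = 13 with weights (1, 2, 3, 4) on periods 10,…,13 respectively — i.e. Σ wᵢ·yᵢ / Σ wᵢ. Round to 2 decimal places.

Weighted sum: 1·6914 + 2·10928 + 3·19584 + 4·17903 = 6914 + 21856 + 58752 + 71612 = 159134
Weight total: 1 + 2 + 3 + 4 = 10
WMA = 159134 / 10 = 15913.40

15913.40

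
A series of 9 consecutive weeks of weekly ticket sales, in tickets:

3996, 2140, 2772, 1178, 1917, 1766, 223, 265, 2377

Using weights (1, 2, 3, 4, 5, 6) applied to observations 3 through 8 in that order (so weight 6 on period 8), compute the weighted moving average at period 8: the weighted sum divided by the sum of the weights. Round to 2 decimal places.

Weighted sum: 1·2772 + 2·1178 + 3·1917 + 4·1766 + 5·223 + 6·265 = 2772 + 2356 + 5751 + 7064 + 1115 + 1590 = 20648
Weight total: 1 + 2 + 3 + 4 + 5 + 6 = 21
WMA = 20648 / 21 = 983.24

983.24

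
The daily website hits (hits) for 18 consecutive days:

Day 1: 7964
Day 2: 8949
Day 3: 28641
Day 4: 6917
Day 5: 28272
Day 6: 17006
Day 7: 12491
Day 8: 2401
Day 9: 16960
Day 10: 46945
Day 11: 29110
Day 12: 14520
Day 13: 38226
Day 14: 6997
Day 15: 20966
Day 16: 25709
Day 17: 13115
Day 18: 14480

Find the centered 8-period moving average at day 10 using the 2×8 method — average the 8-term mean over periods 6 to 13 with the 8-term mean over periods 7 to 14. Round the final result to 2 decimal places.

21581.81

Sum over 6–13: 17006 + 12491 + 2401 + 16960 + 46945 + 29110 + 14520 + 38226 = 177659
Sum over 7–14: 12491 + 2401 + 16960 + 46945 + 29110 + 14520 + 38226 + 6997 = 167650
CMA at t=10 = (177659 + 167650) / (2·8) = 345309 / 16 = 21581.81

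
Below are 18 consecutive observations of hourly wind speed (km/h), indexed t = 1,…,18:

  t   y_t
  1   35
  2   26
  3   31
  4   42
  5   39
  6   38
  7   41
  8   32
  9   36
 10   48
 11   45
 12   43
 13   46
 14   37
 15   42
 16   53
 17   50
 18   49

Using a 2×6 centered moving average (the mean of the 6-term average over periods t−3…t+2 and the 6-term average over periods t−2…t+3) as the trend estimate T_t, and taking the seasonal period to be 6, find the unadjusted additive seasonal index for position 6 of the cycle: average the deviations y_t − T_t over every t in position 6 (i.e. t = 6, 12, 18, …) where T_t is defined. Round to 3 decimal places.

Season position 6 occurs at t = 6, 12 (where T_t is defined).
t=6: T_6 = 37.58333; y_6 − T_6 = 38 − 37.58333 = 0.41667
t=12: T_12 = 43.00000; y_12 − T_12 = 43 − 43.00000 = 0.00000
Mean deviation: (0.41667 + 0.00000) / 2 = 0.208

0.208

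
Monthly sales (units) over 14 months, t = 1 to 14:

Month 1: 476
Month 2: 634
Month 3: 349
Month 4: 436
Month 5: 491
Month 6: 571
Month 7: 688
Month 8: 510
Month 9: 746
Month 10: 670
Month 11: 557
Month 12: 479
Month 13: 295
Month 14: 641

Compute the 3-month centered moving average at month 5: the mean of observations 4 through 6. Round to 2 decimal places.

Sum of periods 4–6: 436 + 491 + 571 = 1498
Divide by 3: 1498 / 3 = 499.33

499.33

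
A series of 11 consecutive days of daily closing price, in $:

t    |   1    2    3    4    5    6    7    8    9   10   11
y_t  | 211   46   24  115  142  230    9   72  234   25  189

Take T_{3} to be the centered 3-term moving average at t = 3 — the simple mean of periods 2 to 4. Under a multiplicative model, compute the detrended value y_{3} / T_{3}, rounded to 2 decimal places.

0.39

Trend T_3 = (46 + 24 + 115) / 3 = 185/3 = 61.6667
Ratio to trend: 24 / 61.6667 = 0.39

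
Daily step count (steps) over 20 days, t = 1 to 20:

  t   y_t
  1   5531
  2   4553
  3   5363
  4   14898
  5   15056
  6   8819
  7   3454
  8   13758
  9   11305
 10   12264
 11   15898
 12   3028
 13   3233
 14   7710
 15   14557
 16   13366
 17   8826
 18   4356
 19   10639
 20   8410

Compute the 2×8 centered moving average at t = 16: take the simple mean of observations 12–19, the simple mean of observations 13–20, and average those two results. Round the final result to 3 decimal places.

8550.750

Sum over 12–19: 3028 + 3233 + 7710 + 14557 + 13366 + 8826 + 4356 + 10639 = 65715
Sum over 13–20: 3233 + 7710 + 14557 + 13366 + 8826 + 4356 + 10639 + 8410 = 71097
CMA at t=16 = (65715 + 71097) / (2·8) = 136812 / 16 = 8550.750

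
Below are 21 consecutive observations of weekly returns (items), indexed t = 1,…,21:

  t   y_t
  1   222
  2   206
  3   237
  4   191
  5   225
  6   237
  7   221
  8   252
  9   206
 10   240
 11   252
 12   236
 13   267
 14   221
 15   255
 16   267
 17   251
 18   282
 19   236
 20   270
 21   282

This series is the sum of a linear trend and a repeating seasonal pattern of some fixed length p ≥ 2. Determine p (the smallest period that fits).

5

First differences y_{t+1} − y_t: -16, 31, -46, 34, 12, -16, 31, -46, 34, 12, -16, 31, …
The difference pattern repeats every 5 terms and not for any smaller step, so p = 5.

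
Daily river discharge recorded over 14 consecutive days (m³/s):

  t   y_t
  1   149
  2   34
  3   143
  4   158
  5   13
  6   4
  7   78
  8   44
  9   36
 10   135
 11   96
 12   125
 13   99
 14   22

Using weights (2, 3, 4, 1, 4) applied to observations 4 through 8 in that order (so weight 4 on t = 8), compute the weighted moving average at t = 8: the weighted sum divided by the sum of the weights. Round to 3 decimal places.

44.643

Weighted sum: 2·158 + 3·13 + 4·4 + 1·78 + 4·44 = 316 + 39 + 16 + 78 + 176 = 625
Weight total: 2 + 3 + 4 + 1 + 4 = 14
WMA = 625 / 14 = 44.643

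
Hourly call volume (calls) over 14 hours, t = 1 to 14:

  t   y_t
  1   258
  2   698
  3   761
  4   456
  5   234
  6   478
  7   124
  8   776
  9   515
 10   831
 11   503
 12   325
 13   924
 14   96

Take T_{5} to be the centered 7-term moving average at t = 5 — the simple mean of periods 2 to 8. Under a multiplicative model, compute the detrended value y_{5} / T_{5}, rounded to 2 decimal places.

Trend T_5 = (698 + 761 + 456 + 234 + 478 + 124 + 776) / 7 = 3527/7 = 503.8571
Ratio to trend: 234 / 503.8571 = 0.46

0.46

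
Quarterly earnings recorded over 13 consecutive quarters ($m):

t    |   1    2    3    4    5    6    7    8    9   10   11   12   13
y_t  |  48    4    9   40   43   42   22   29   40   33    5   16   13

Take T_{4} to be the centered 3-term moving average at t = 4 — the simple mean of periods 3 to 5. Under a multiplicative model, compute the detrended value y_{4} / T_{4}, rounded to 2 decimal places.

1.30

Trend T_4 = (9 + 40 + 43) / 3 = 92/3 = 30.6667
Ratio to trend: 40 / 30.6667 = 1.30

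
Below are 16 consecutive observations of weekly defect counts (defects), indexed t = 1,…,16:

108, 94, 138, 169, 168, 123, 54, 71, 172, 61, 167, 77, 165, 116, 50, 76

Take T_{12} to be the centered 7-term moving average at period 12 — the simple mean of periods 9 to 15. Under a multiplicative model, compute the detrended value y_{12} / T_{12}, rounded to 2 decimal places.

Trend T_12 = (172 + 61 + 167 + 77 + 165 + 116 + 50) / 7 = 808/7 = 115.4286
Ratio to trend: 77 / 115.4286 = 0.67

0.67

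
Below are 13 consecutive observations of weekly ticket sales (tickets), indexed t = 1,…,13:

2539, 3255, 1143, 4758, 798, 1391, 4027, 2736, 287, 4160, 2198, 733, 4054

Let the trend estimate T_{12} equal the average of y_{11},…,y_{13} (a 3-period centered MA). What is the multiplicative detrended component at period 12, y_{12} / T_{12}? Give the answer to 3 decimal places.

Trend T_12 = (2198 + 733 + 4054) / 3 = 6985/3 = 2328.33333
Ratio to trend: 733 / 2328.33333 = 0.315

0.315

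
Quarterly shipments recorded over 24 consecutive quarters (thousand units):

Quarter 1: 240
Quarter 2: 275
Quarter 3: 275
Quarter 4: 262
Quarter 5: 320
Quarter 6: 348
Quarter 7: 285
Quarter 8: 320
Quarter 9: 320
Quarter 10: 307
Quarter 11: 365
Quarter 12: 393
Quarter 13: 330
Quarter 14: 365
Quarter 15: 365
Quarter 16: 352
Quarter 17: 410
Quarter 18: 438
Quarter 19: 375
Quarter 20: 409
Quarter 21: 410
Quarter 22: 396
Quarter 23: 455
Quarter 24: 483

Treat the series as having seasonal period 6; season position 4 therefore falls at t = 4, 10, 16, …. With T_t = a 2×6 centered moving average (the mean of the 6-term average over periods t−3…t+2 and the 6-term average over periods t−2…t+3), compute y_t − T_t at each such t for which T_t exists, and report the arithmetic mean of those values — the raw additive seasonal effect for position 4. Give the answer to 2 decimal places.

-28.42

Season position 4 occurs at t = 4, 10, 16 (where T_t is defined).
t=4: T_4 = 290.4167; y_4 − T_4 = 262 − 290.4167 = -28.4167
t=10: T_10 = 335.4167; y_10 − T_10 = 307 − 335.4167 = -28.4167
t=16: T_16 = 380.4167; y_16 − T_16 = 352 − 380.4167 = -28.4167
Mean deviation: (-28.4167 + -28.4167 + -28.4167) / 3 = -28.42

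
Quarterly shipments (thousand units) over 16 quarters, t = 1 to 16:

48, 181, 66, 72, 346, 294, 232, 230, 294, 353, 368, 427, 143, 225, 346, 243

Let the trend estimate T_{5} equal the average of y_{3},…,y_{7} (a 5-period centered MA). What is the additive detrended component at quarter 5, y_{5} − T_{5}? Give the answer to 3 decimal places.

Trend T_5 = (66 + 72 + 346 + 294 + 232) / 5 = 1010/5 = 202.00000
Detrended value: 346 − 202.00000 = 144.000

144.000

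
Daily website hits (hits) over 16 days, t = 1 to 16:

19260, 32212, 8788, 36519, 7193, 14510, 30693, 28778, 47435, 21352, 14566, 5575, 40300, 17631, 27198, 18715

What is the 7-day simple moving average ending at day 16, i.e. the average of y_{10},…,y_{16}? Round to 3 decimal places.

Sum of periods 10–16: 21352 + 14566 + 5575 + 40300 + 17631 + 27198 + 18715 = 145337
Divide by 7: 145337 / 7 = 20762.429

20762.429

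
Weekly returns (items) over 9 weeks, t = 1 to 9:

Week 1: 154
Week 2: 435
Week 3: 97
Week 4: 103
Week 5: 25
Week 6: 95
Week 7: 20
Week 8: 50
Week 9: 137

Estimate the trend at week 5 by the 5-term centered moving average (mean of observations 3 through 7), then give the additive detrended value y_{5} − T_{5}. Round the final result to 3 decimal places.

-43.000

Trend T_5 = (97 + 103 + 25 + 95 + 20) / 5 = 340/5 = 68.00000
Detrended value: 25 − 68.00000 = -43.000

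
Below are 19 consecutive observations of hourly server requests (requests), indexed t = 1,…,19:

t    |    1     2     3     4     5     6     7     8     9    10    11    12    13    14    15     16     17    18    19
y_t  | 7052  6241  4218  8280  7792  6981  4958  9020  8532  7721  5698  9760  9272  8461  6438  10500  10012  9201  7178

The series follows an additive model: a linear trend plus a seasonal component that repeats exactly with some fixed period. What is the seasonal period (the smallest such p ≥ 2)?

4

First differences y_{t+1} − y_t: -811, -2023, 4062, -488, -811, -2023, 4062, -488, -811, -2023, …
The difference pattern repeats every 4 terms and not for any smaller step, so p = 4.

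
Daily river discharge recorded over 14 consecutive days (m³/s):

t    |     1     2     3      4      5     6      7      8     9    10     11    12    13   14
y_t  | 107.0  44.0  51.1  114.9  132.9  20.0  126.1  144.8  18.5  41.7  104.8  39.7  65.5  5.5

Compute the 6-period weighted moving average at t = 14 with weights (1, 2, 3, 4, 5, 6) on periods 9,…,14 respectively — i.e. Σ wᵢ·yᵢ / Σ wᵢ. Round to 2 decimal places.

Weighted sum: 1·18.5 + 2·41.7 + 3·104.8 + 4·39.7 + 5·65.5 + 6·5.5 = 18.5 + 83.4 + 314.4 + 158.8 + 327.5 + 33.0 = 935.6
Weight total: 1 + 2 + 3 + 4 + 5 + 6 = 21
WMA = 935.6 / 21 = 44.55

44.55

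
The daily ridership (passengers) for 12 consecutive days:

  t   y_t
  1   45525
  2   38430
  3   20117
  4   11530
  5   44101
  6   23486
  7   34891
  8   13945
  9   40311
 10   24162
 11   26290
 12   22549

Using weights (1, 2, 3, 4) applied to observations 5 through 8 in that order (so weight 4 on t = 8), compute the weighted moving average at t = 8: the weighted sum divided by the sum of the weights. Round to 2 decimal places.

25152.60

Weighted sum: 1·44101 + 2·23486 + 3·34891 + 4·13945 = 44101 + 46972 + 104673 + 55780 = 251526
Weight total: 1 + 2 + 3 + 4 = 10
WMA = 251526 / 10 = 25152.60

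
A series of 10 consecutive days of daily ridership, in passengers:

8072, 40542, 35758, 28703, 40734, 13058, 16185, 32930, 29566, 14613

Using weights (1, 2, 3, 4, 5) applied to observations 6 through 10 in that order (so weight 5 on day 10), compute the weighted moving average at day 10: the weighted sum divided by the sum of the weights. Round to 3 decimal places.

Weighted sum: 1·13058 + 2·16185 + 3·32930 + 4·29566 + 5·14613 = 13058 + 32370 + 98790 + 118264 + 73065 = 335547
Weight total: 1 + 2 + 3 + 4 + 5 = 15
WMA = 335547 / 15 = 22369.800

22369.800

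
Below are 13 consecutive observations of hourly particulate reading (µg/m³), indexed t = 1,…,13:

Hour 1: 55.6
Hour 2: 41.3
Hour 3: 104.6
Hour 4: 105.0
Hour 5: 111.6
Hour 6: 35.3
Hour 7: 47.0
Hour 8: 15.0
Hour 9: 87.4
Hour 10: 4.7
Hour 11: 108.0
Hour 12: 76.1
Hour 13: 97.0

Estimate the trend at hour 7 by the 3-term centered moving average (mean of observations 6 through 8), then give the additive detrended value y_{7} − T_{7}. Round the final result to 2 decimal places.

Trend T_7 = (35.3 + 47.0 + 15.0) / 3 = 97.3/3 = 32.4333
Detrended value: 47.0 − 32.4333 = 14.57

14.57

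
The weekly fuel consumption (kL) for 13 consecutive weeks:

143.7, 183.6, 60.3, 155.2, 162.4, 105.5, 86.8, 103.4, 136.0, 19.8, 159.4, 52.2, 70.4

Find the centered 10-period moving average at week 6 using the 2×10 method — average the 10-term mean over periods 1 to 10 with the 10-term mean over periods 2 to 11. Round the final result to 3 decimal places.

116.455

Sum over 1–10: 143.7 + 183.6 + 60.3 + 155.2 + 162.4 + 105.5 + 86.8 + 103.4 + 136.0 + 19.8 = 1156.7
Sum over 2–11: 183.6 + 60.3 + 155.2 + 162.4 + 105.5 + 86.8 + 103.4 + 136.0 + 19.8 + 159.4 = 1172.4
CMA at t=6 = (1156.7 + 1172.4) / (2·10) = 2329.1 / 20 = 116.455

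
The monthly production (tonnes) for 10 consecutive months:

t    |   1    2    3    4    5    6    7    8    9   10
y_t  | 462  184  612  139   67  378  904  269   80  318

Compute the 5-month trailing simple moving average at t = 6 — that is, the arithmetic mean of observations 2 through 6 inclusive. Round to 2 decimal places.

276.00

Sum of periods 2–6: 184 + 612 + 139 + 67 + 378 = 1380
Divide by 5: 1380 / 5 = 276.00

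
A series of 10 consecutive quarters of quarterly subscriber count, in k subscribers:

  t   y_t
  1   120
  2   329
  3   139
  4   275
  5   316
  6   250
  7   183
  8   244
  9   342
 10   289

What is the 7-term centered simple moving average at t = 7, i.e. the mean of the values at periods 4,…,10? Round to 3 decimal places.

271.286

Sum of periods 4–10: 275 + 316 + 250 + 183 + 244 + 342 + 289 = 1899
Divide by 7: 1899 / 7 = 271.286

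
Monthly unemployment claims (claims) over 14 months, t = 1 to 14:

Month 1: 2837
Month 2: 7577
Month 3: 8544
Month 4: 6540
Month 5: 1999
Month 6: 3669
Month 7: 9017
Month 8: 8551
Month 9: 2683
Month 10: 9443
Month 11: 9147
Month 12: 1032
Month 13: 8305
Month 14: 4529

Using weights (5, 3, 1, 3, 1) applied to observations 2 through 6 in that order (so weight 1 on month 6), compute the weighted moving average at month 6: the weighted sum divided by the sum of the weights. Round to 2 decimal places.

6132.54

Weighted sum: 5·7577 + 3·8544 + 1·6540 + 3·1999 + 1·3669 = 37885 + 25632 + 6540 + 5997 + 3669 = 79723
Weight total: 5 + 3 + 1 + 3 + 1 = 13
WMA = 79723 / 13 = 6132.54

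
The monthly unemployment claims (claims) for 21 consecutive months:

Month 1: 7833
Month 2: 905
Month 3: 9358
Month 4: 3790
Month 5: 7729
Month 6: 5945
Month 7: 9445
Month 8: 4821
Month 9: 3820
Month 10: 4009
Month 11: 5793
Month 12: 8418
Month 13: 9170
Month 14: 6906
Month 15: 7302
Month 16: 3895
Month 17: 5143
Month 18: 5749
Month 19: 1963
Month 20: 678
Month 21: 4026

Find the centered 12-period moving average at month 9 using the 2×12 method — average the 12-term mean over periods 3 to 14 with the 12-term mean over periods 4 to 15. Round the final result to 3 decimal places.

6514.667

Sum over 3–14: 9358 + 3790 + 7729 + 5945 + 9445 + 4821 + 3820 + 4009 + 5793 + 8418 + 9170 + 6906 = 79204
Sum over 4–15: 3790 + 7729 + 5945 + 9445 + 4821 + 3820 + 4009 + 5793 + 8418 + 9170 + 6906 + 7302 = 77148
CMA at t=9 = (79204 + 77148) / (2·12) = 156352 / 24 = 6514.667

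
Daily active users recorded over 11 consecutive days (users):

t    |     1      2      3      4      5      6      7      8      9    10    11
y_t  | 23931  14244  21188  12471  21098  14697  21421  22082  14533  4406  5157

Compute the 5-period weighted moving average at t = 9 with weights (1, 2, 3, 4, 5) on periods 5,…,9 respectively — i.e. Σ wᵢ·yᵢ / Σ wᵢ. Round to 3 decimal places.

18383.200

Weighted sum: 1·21098 + 2·14697 + 3·21421 + 4·22082 + 5·14533 = 21098 + 29394 + 64263 + 88328 + 72665 = 275748
Weight total: 1 + 2 + 3 + 4 + 5 = 15
WMA = 275748 / 15 = 18383.200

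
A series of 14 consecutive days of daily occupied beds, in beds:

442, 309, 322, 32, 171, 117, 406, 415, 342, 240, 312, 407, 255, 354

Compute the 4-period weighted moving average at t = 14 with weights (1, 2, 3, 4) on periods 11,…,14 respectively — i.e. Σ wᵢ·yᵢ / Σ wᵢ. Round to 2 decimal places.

330.70

Weighted sum: 1·312 + 2·407 + 3·255 + 4·354 = 312 + 814 + 765 + 1416 = 3307
Weight total: 1 + 2 + 3 + 4 = 10
WMA = 3307 / 10 = 330.70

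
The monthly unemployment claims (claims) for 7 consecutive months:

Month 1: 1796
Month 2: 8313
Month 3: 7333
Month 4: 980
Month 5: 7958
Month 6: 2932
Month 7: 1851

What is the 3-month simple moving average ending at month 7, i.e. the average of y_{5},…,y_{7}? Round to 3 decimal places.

4247.000

Sum of periods 5–7: 7958 + 2932 + 1851 = 12741
Divide by 3: 12741 / 3 = 4247.000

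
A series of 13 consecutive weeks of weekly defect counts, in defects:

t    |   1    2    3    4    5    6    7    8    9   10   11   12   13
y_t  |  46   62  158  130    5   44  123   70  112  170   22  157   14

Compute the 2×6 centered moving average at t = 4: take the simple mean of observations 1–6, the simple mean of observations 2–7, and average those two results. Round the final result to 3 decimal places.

80.583

Sum over 1–6: 46 + 62 + 158 + 130 + 5 + 44 = 445
Sum over 2–7: 62 + 158 + 130 + 5 + 44 + 123 = 522
CMA at t=4 = (445 + 522) / (2·6) = 967 / 12 = 80.583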